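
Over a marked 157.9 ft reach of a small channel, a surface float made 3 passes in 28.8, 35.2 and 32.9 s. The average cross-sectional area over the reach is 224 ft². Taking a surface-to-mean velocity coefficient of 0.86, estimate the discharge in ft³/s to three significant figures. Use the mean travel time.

942 ft³/s

t̄ = (28.8 + 35.2 + 32.9) / 3 = 32.3 s
v_surface = L / t̄ = 157.9 / 32.3 = 4.889 ft/s
v_mean = 0.86 × 4.889 = 4.204 ft/s
Q = A × v_mean = 224 × 4.204 = 941.7 ft³/s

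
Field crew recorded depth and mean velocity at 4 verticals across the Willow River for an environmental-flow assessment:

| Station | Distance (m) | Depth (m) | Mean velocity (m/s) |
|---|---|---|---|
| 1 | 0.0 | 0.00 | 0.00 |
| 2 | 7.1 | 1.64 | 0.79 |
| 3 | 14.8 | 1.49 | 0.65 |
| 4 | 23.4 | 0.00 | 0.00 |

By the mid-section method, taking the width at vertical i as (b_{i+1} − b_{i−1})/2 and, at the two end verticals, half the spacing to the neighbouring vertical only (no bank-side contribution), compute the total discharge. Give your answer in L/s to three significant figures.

w_2 = (14.8 − 0.0)/2 = 7.4 m; q_2 = 0.79 × 1.64 × 7.4 = 9.587 m³/s
w_3 = (23.4 − 7.1)/2 = 8.15 m; q_3 = 0.65 × 1.49 × 8.15 = 7.893 m³/s
Stations 1, 4 contribute zero (depth or velocity is 0).
Q = Σ qᵢ = 17.48 m³/s
= 17.48 × 1000 = 17480 L/s

17500 L/s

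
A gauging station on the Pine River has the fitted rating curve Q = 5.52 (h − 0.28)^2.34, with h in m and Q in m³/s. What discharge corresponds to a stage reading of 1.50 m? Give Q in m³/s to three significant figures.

8.79 m³/s

Q = 5.52 × (1.50 − 0.28)^2.34 = 5.52 × 1.22^2.34 = 8.791 m³/s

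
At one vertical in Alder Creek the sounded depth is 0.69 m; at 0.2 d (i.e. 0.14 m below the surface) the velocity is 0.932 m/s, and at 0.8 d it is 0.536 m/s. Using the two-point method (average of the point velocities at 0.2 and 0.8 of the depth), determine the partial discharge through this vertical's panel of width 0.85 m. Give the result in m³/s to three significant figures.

0.430 m³/s

v̄ = (0.932 + 0.536) / 2 = 0.7340 m/s
q = v̄ × d × w = 0.7340 × 0.69 × 0.85 = 0.4305 m³/s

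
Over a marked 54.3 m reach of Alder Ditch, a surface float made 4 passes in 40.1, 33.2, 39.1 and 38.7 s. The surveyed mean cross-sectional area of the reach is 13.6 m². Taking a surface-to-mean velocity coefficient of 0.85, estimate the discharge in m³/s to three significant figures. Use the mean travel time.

t̄ = (40.1 + 33.2 + 39.1 + 38.7) / 4 = 37.775 s
v_surface = L / t̄ = 54.3 / 37.775 = 1.437 m/s
v_mean = 0.85 × 1.437 = 1.222 m/s
Q = A × v_mean = 13.6 × 1.222 = 16.62 m³/s

16.6 m³/s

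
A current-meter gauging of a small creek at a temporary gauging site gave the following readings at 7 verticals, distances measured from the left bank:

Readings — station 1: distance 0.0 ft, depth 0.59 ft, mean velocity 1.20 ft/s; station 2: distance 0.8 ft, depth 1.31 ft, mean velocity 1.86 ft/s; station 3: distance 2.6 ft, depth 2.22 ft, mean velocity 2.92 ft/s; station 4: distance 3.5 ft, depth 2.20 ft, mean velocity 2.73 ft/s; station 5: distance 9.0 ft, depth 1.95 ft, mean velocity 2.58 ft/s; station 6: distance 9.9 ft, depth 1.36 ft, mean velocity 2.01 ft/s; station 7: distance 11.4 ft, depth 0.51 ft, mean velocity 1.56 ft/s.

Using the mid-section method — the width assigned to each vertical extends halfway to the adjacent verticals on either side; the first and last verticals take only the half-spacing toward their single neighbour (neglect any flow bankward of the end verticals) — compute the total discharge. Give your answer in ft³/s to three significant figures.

51.4 ft³/s

w_1 = (0.8 − 0.0)/2 = 0.4 ft; q_1 = 1.20 × 0.59 × 0.4 = 0.2832 ft³/s
w_2 = (2.6 − 0.0)/2 = 1.3 ft; q_2 = 1.86 × 1.31 × 1.3 = 3.168 ft³/s
w_3 = (3.5 − 0.8)/2 = 1.35 ft; q_3 = 2.92 × 2.22 × 1.35 = 8.751 ft³/s
w_4 = (9.0 − 2.6)/2 = 3.2 ft; q_4 = 2.73 × 2.20 × 3.2 = 19.22 ft³/s
w_5 = (9.9 − 3.5)/2 = 3.2 ft; q_5 = 2.58 × 1.95 × 3.2 = 16.10 ft³/s
w_6 = (11.4 − 9.0)/2 = 1.2 ft; q_6 = 2.01 × 1.36 × 1.2 = 3.280 ft³/s
w_7 = (11.4 − 9.9)/2 = 0.75 ft; q_7 = 1.56 × 0.51 × 0.75 = 0.5967 ft³/s
Q = Σ qᵢ = 51.40 ft³/s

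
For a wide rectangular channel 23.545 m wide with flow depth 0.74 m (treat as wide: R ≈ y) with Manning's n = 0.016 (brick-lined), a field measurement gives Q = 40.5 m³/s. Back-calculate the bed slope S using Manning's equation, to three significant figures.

A = b·y = 23.545 × 0.74 = 17.42 m²
Wide channel: R ≈ y = 0.74 m
S = (Q·n / (1·A·R^(2/3)))² = (40.5×0.016 / (1×17.42×0.8181))² = 0.002067

0.00207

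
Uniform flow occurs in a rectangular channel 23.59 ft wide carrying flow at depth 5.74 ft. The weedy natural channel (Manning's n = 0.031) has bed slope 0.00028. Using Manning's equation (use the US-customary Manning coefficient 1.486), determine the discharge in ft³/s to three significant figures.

A = b·y = 23.59 × 5.74 = 135.4 ft²
P = b + 2y = 23.59 + 2×5.74 = 35.07 ft
R = A/P = 135.4/35.07 = 3.861 ft
Q = (1.486/n)·A·R^(2/3)·S^(1/2) = (1.486/0.031) × 135.4 × 3.861^(2/3) × 0.00028^(1/2) = 267.3 ft³/s

267 ft³/s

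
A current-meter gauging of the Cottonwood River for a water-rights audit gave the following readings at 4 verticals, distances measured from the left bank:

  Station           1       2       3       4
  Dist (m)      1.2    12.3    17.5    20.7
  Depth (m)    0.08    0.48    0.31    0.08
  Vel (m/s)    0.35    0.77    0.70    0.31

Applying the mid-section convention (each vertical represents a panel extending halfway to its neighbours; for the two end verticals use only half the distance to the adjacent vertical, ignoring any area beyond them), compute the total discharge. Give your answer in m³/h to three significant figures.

w_1 = (12.3 − 1.2)/2 = 5.55 m; q_1 = 0.35 × 0.08 × 5.55 = 0.1554 m³/s
w_2 = (17.5 − 1.2)/2 = 8.15 m; q_2 = 0.77 × 0.48 × 8.15 = 3.012 m³/s
w_3 = (20.7 − 12.3)/2 = 4.2 m; q_3 = 0.70 × 0.31 × 4.2 = 0.9114 m³/s
w_4 = (20.7 − 17.5)/2 = 1.6 m; q_4 = 0.31 × 0.08 × 1.6 = 0.03968 m³/s
Q = Σ qᵢ = 4.119 m³/s
= 4.119 × 3600 = 14830 m³/h

14800 m³/h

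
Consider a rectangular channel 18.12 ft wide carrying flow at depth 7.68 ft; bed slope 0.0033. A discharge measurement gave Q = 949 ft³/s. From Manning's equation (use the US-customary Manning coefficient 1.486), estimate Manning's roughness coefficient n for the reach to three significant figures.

0.0324

A = b·y = 18.12 × 7.68 = 139.2 ft²
P = b + 2y = 18.12 + 2×7.68 = 33.48 ft
R = A/P = 139.2/33.48 = 4.157 ft
n = (1.486/Q)·A·R^(2/3)·S^(1/2) = (1.486/949) × 139.2 × 2.585 × 0.05745 = 0.03236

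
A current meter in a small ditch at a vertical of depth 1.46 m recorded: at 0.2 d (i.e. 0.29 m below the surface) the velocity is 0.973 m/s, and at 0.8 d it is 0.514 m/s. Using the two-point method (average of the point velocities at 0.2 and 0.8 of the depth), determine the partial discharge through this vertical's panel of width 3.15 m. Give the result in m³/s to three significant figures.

v̄ = (0.973 + 0.514) / 2 = 0.7435 m/s
q = v̄ × d × w = 0.7435 × 1.46 × 3.15 = 3.419 m³/s

3.42 m³/s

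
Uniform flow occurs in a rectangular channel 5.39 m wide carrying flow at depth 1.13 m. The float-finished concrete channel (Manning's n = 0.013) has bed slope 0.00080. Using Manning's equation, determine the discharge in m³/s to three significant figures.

11.4 m³/s

A = b·y = 5.39 × 1.13 = 6.091 m²
P = b + 2y = 5.39 + 2×1.13 = 7.650 m
R = A/P = 6.091/7.650 = 0.7962 m
Q = (1/n)·A·R^(2/3)·S^(1/2) = (1/0.013) × 6.091 × 0.7962^(2/3) × 0.00080^(1/2) = 11.38 m³/s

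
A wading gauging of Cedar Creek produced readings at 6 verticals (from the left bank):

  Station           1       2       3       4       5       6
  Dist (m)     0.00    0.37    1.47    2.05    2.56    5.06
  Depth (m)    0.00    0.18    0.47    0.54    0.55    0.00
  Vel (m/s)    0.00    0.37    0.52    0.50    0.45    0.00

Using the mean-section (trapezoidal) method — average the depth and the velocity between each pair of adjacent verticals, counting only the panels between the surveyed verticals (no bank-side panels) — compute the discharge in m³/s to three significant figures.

Panel 1-2: Δb = 0.37 m, d̄ = (0.00+0.18)/2 = 0.09, v̄ = (0.00+0.37)/2 = 0.185 → q = 0.37×0.09×0.185 = 0.006161 m³/s
Panel 2-3: Δb = 1.1 m, d̄ = (0.18+0.47)/2 = 0.325, v̄ = (0.37+0.52)/2 = 0.445 → q = 1.1×0.325×0.445 = 0.1591 m³/s
Panel 3-4: Δb = 0.58 m, d̄ = (0.47+0.54)/2 = 0.505, v̄ = (0.52+0.50)/2 = 0.51 → q = 0.58×0.505×0.51 = 0.1494 m³/s
Panel 4-5: Δb = 0.51 m, d̄ = (0.54+0.55)/2 = 0.545, v̄ = (0.50+0.45)/2 = 0.475 → q = 0.51×0.545×0.475 = 0.1320 m³/s
Panel 5-6: Δb = 2.5 m, d̄ = (0.55+0.00)/2 = 0.275, v̄ = (0.45+0.00)/2 = 0.225 → q = 2.5×0.275×0.225 = 0.1547 m³/s
Q = Σ q = 0.6013 m³/s

0.601 m³/s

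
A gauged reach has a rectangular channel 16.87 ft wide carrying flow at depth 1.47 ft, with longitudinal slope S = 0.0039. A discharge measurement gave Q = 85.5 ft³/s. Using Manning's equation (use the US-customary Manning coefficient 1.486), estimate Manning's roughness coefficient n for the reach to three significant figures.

0.0313

A = b·y = 16.87 × 1.47 = 24.80 ft²
P = b + 2y = 16.87 + 2×1.47 = 19.81 ft
R = A/P = 24.80/19.81 = 1.252 ft
n = (1.486/Q)·A·R^(2/3)·S^(1/2) = (1.486/85.5) × 24.80 × 1.162 × 0.06245 = 0.03126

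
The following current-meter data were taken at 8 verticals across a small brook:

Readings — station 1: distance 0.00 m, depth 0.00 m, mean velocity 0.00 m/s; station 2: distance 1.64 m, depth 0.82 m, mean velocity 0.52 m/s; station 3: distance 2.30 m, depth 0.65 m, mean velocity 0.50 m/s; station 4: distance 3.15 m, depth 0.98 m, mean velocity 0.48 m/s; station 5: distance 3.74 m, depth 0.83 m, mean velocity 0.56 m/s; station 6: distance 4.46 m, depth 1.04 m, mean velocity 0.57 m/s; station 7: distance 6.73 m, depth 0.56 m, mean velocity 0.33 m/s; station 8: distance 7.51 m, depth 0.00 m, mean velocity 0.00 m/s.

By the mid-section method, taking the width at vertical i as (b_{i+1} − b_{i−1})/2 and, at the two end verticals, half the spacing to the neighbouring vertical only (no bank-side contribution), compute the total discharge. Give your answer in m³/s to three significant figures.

2.55 m³/s

w_2 = (2.30 − 0.00)/2 = 1.15 m; q_2 = 0.52 × 0.82 × 1.15 = 0.4904 m³/s
w_3 = (3.15 − 1.64)/2 = 0.755 m; q_3 = 0.50 × 0.65 × 0.755 = 0.2454 m³/s
w_4 = (3.74 − 2.30)/2 = 0.72 m; q_4 = 0.48 × 0.98 × 0.72 = 0.3387 m³/s
w_5 = (4.46 − 3.15)/2 = 0.655 m; q_5 = 0.56 × 0.83 × 0.655 = 0.3044 m³/s
w_6 = (6.73 − 3.74)/2 = 1.495 m; q_6 = 0.57 × 1.04 × 1.495 = 0.8862 m³/s
w_7 = (7.51 − 4.46)/2 = 1.525 m; q_7 = 0.33 × 0.56 × 1.525 = 0.2818 m³/s
Stations 1, 8 contribute zero (depth or velocity is 0).
Q = Σ qᵢ = 2.547 m³/s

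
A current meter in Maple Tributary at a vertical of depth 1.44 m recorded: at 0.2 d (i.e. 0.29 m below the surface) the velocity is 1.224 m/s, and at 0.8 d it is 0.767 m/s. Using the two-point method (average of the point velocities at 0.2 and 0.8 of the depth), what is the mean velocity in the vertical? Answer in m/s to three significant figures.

v̄ = (1.224 + 0.767) / 2 = 0.9955 m/s

0.996 m/s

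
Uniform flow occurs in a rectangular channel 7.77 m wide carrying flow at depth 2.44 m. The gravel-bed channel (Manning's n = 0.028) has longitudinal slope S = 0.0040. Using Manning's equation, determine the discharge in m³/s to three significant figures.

56.1 m³/s

A = b·y = 7.77 × 2.44 = 18.96 m²
P = b + 2y = 7.77 + 2×2.44 = 12.65 m
R = A/P = 18.96/12.65 = 1.499 m
Q = (1/n)·A·R^(2/3)·S^(1/2) = (1/0.028) × 18.96 × 1.499^(2/3) × 0.0040^(1/2) = 56.08 m³/s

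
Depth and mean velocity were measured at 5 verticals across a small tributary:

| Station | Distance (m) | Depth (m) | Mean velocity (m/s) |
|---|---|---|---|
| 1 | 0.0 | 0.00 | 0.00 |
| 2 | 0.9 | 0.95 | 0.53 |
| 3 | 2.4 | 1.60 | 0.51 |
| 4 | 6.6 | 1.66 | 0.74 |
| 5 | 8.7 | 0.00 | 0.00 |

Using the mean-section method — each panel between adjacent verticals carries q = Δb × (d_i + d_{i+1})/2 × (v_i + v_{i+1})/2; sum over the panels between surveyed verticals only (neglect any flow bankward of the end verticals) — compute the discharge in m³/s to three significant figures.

6.03 m³/s

Panel 1-2: Δb = 0.9 m, d̄ = (0.00+0.95)/2 = 0.475, v̄ = (0.00+0.53)/2 = 0.265 → q = 0.9×0.475×0.265 = 0.1133 m³/s
Panel 2-3: Δb = 1.5 m, d̄ = (0.95+1.60)/2 = 1.275, v̄ = (0.53+0.51)/2 = 0.52 → q = 1.5×1.275×0.52 = 0.9945 m³/s
Panel 3-4: Δb = 4.2 m, d̄ = (1.60+1.66)/2 = 1.63, v̄ = (0.51+0.74)/2 = 0.625 → q = 4.2×1.63×0.625 = 4.279 m³/s
Panel 4-5: Δb = 2.1 m, d̄ = (1.66+0.00)/2 = 0.83, v̄ = (0.74+0.00)/2 = 0.37 → q = 2.1×0.83×0.37 = 0.6449 m³/s
Q = Σ q = 6.031 m³/s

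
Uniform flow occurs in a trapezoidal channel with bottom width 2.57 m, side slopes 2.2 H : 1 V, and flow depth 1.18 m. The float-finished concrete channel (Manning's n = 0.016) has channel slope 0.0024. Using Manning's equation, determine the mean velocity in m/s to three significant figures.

2.50 m/s

A = (b + z·y)·y = (2.57 + 2.2×1.18)×1.18 = 6.096 m²
P = b + 2y√(1+z²) = 2.57 + 2×1.18×√(1+2.2²) = 8.273 m
R = A/P = 6.096/8.273 = 0.7368 m
Q = (1/n)·A·R^(2/3)·S^(1/2) = (1/0.016) × 6.096 × 0.7368^(2/3) × 0.0024^(1/2) = 15.23 m³/s
V = Q/A = 15.23/6.096 = 2.498 m/s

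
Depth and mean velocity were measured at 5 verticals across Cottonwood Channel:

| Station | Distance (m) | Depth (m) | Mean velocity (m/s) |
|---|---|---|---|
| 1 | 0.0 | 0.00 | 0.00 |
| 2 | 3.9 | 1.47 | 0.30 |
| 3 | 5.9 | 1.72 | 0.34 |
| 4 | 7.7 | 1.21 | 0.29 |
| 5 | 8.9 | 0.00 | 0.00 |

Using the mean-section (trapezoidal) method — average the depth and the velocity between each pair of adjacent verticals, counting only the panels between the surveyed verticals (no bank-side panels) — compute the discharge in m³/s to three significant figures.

Panel 1-2: Δb = 3.9 m, d̄ = (0.00+1.47)/2 = 0.735, v̄ = (0.00+0.30)/2 = 0.15 → q = 3.9×0.735×0.15 = 0.4300 m³/s
Panel 2-3: Δb = 2 m, d̄ = (1.47+1.72)/2 = 1.595, v̄ = (0.30+0.34)/2 = 0.32 → q = 2×1.595×0.32 = 1.021 m³/s
Panel 3-4: Δb = 1.8 m, d̄ = (1.72+1.21)/2 = 1.465, v̄ = (0.34+0.29)/2 = 0.315 → q = 1.8×1.465×0.315 = 0.8307 m³/s
Panel 4-5: Δb = 1.2 m, d̄ = (1.21+0.00)/2 = 0.605, v̄ = (0.29+0.00)/2 = 0.145 → q = 1.2×0.605×0.145 = 0.1053 m³/s
Q = Σ q = 2.387 m³/s

2.39 m³/s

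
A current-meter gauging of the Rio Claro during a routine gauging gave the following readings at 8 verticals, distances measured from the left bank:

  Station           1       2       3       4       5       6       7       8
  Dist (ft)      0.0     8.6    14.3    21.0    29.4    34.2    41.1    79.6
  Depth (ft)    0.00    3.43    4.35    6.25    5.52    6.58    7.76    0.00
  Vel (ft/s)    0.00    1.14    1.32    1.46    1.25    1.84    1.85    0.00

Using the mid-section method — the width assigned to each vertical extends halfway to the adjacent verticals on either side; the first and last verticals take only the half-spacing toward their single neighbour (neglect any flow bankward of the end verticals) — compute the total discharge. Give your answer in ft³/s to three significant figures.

w_2 = (14.3 − 0.0)/2 = 7.15 ft; q_2 = 1.14 × 3.43 × 7.15 = 27.96 ft³/s
w_3 = (21.0 − 8.6)/2 = 6.2 ft; q_3 = 1.32 × 4.35 × 6.2 = 35.60 ft³/s
w_4 = (29.4 − 14.3)/2 = 7.55 ft; q_4 = 1.46 × 6.25 × 7.55 = 68.89 ft³/s
w_5 = (34.2 − 21.0)/2 = 6.6 ft; q_5 = 1.25 × 5.52 × 6.6 = 45.54 ft³/s
w_6 = (41.1 − 29.4)/2 = 5.85 ft; q_6 = 1.84 × 6.58 × 5.85 = 70.83 ft³/s
w_7 = (79.6 − 34.2)/2 = 22.7 ft; q_7 = 1.85 × 7.76 × 22.7 = 325.9 ft³/s
Stations 1, 8 contribute zero (depth or velocity is 0).
Q = Σ qᵢ = 574.7 ft³/s

575 ft³/s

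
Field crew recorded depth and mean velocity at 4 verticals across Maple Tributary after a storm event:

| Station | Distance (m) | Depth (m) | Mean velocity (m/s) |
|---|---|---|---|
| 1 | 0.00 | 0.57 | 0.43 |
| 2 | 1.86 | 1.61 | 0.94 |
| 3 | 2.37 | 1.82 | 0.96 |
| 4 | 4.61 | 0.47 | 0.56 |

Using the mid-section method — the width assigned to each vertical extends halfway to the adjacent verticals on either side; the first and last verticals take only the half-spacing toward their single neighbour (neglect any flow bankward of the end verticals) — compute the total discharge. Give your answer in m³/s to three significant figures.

4.72 m³/s

w_1 = (1.86 − 0.00)/2 = 0.93 m; q_1 = 0.43 × 0.57 × 0.93 = 0.2279 m³/s
w_2 = (2.37 − 0.00)/2 = 1.185 m; q_2 = 0.94 × 1.61 × 1.185 = 1.793 m³/s
w_3 = (4.61 − 1.86)/2 = 1.375 m; q_3 = 0.96 × 1.82 × 1.375 = 2.402 m³/s
w_4 = (4.61 − 2.37)/2 = 1.12 m; q_4 = 0.56 × 0.47 × 1.12 = 0.2948 m³/s
Q = Σ qᵢ = 4.719 m³/s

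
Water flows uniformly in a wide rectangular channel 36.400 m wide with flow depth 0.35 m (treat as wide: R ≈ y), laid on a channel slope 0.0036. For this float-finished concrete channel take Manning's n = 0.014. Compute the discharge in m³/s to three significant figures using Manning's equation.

27.1 m³/s

A = b·y = 36.400 × 0.35 = 12.74 m²
Wide channel: R ≈ y = 0.35 m
Q = (1/n)·A·R^(2/3)·S^(1/2) = (1/0.014) × 12.74 × 0.3500^(2/3) × 0.0036^(1/2) = 27.12 m³/s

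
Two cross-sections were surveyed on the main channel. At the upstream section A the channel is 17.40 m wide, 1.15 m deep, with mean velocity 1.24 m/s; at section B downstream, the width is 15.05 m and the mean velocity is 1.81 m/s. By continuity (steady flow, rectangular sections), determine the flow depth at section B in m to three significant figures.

Q = A₁V₁ = (17.40×1.15) × 1.24 = 24.81 m³/s
d₂ = Q/(b₂ V₂) = 24.81/(15.05×1.81) = 0.9109 m

0.911 m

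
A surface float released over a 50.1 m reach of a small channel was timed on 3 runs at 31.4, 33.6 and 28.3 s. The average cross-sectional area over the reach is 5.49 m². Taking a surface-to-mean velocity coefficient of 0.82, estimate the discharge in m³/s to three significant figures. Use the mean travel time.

t̄ = (31.4 + 33.6 + 28.3) / 3 = 31.1 s
v_surface = L / t̄ = 50.1 / 31.1 = 1.611 m/s
v_mean = 0.82 × 1.611 = 1.321 m/s
Q = A × v_mean = 5.49 × 1.321 = 7.252 m³/s

7.25 m³/s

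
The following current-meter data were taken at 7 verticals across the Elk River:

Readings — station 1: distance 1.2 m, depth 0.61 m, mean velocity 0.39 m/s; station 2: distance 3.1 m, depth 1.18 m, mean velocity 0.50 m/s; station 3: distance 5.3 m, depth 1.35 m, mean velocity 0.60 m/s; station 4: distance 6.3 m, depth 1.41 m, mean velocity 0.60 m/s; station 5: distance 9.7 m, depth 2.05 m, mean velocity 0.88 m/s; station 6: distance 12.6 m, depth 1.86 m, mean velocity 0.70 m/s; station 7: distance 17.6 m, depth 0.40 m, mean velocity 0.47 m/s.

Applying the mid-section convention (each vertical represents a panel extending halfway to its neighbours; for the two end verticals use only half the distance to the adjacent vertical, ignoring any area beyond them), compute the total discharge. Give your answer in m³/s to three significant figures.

w_1 = (3.1 − 1.2)/2 = 0.95 m; q_1 = 0.39 × 0.61 × 0.95 = 0.2260 m³/s
w_2 = (5.3 − 1.2)/2 = 2.05 m; q_2 = 0.50 × 1.18 × 2.05 = 1.210 m³/s
w_3 = (6.3 − 3.1)/2 = 1.6 m; q_3 = 0.60 × 1.35 × 1.6 = 1.296 m³/s
w_4 = (9.7 − 5.3)/2 = 2.2 m; q_4 = 0.60 × 1.41 × 2.2 = 1.861 m³/s
w_5 = (12.6 − 6.3)/2 = 3.15 m; q_5 = 0.88 × 2.05 × 3.15 = 5.683 m³/s
w_6 = (17.6 − 9.7)/2 = 3.95 m; q_6 = 0.70 × 1.86 × 3.95 = 5.143 m³/s
w_7 = (17.6 − 12.6)/2 = 2.5 m; q_7 = 0.47 × 0.40 × 2.5 = 0.4700 m³/s
Q = Σ qᵢ = 15.89 m³/s

15.9 m³/s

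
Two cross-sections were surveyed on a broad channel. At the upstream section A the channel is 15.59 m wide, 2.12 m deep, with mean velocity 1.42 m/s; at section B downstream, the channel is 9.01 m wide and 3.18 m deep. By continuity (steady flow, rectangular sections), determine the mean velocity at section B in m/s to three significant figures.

1.64 m/s

Q = A₁V₁ = (15.59×2.12) × 1.42 = 46.93 m³/s
A₂ = 9.01 × 3.18 = 28.65 m²
V₂ = Q/A₂ = 46.93/28.65 = 1.638 m/s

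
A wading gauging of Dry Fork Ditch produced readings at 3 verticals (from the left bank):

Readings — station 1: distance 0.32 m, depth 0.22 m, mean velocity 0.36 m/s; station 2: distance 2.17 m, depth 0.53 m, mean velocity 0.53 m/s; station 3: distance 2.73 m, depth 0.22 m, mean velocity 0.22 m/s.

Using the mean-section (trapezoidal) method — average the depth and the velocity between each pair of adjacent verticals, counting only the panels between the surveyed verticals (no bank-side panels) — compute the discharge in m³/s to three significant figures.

0.387 m³/s

Panel 1-2: Δb = 1.85 m, d̄ = (0.22+0.53)/2 = 0.375, v̄ = (0.36+0.53)/2 = 0.445 → q = 1.85×0.375×0.445 = 0.3087 m³/s
Panel 2-3: Δb = 0.56 m, d̄ = (0.53+0.22)/2 = 0.375, v̄ = (0.53+0.22)/2 = 0.375 → q = 0.56×0.375×0.375 = 0.07875 m³/s
Q = Σ q = 0.3875 m³/s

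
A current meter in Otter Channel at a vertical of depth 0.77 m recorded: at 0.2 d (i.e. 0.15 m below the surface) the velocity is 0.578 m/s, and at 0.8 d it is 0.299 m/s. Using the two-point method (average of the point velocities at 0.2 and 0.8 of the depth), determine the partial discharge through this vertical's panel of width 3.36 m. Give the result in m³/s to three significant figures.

1.13 m³/s

v̄ = (0.578 + 0.299) / 2 = 0.4385 m/s
q = v̄ × d × w = 0.4385 × 0.77 × 3.36 = 1.134 m³/s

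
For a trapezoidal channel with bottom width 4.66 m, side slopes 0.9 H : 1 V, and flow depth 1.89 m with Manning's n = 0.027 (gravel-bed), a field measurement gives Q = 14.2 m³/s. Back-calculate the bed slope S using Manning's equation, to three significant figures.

A = (b + z·y)·y = (4.66 + 0.9×1.89)×1.89 = 12.02 m²
P = b + 2y√(1+z²) = 4.66 + 2×1.89×√(1+0.9²) = 9.745 m
R = A/P = 12.02/9.745 = 1.234 m
S = (Q·n / (1·A·R^(2/3)))² = (14.2×0.027 / (1×12.02×1.150))² = 0.0007687

0.000769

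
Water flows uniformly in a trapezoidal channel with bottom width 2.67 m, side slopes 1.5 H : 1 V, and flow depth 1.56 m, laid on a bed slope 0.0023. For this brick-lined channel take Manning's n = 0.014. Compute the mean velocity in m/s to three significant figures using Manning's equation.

3.29 m/s

A = (b + z·y)·y = (2.67 + 1.5×1.56)×1.56 = 7.816 m²
P = b + 2y√(1+z²) = 2.67 + 2×1.56×√(1+1.5²) = 8.295 m
R = A/P = 7.816/8.295 = 0.9422 m
Q = (1/n)·A·R^(2/3)·S^(1/2) = (1/0.014) × 7.816 × 0.9422^(2/3) × 0.0023^(1/2) = 25.73 m³/s
V = Q/A = 25.73/7.816 = 3.292 m/s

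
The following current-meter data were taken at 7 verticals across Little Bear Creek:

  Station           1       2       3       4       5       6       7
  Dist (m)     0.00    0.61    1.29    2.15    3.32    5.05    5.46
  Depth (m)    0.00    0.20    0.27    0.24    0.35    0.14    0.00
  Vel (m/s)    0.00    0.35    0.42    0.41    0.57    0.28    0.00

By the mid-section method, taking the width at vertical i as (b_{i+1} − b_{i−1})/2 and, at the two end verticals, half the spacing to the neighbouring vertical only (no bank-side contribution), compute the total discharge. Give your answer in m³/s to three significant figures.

0.564 m³/s

w_2 = (1.29 − 0.00)/2 = 0.645 m; q_2 = 0.35 × 0.20 × 0.645 = 0.04515 m³/s
w_3 = (2.15 − 0.61)/2 = 0.77 m; q_3 = 0.42 × 0.27 × 0.77 = 0.08732 m³/s
w_4 = (3.32 − 1.29)/2 = 1.015 m; q_4 = 0.41 × 0.24 × 1.015 = 0.09988 m³/s
w_5 = (5.05 − 2.15)/2 = 1.45 m; q_5 = 0.57 × 0.35 × 1.45 = 0.2893 m³/s
w_6 = (5.46 − 3.32)/2 = 1.07 m; q_6 = 0.28 × 0.14 × 1.07 = 0.04194 m³/s
Stations 1, 7 contribute zero (depth or velocity is 0).
Q = Σ qᵢ = 0.5636 m³/s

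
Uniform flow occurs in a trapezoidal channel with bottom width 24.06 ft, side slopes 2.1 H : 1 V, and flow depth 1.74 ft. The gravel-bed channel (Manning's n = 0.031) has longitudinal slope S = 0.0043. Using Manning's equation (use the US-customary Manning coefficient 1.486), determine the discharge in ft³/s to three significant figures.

A = (b + z·y)·y = (24.06 + 2.1×1.74)×1.74 = 48.22 ft²
P = b + 2y√(1+z²) = 24.06 + 2×1.74×√(1+2.1²) = 32.15 ft
R = A/P = 48.22/32.15 = 1.500 ft
Q = (1.486/n)·A·R^(2/3)·S^(1/2) = (1.486/0.031) × 48.22 × 1.500^(2/3) × 0.0043^(1/2) = 198.6 ft³/s

199 ft³/s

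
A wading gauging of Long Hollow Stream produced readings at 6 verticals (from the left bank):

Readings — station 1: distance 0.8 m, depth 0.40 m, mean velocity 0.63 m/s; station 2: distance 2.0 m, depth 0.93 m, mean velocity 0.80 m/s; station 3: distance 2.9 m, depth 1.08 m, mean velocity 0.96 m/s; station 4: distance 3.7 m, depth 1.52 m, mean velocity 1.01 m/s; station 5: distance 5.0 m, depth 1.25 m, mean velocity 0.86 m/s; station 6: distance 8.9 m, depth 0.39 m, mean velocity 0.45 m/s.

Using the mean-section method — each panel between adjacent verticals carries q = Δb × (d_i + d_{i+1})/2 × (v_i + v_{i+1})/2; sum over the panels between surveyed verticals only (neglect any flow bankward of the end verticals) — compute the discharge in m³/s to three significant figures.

6.17 m³/s

Panel 1-2: Δb = 1.2 m, d̄ = (0.40+0.93)/2 = 0.665, v̄ = (0.63+0.80)/2 = 0.715 → q = 1.2×0.665×0.715 = 0.5706 m³/s
Panel 2-3: Δb = 0.9 m, d̄ = (0.93+1.08)/2 = 1.005, v̄ = (0.80+0.96)/2 = 0.88 → q = 0.9×1.005×0.88 = 0.7960 m³/s
Panel 3-4: Δb = 0.8 m, d̄ = (1.08+1.52)/2 = 1.3, v̄ = (0.96+1.01)/2 = 0.985 → q = 0.8×1.3×0.985 = 1.024 m³/s
Panel 4-5: Δb = 1.3 m, d̄ = (1.52+1.25)/2 = 1.385, v̄ = (1.01+0.86)/2 = 0.935 → q = 1.3×1.385×0.935 = 1.683 m³/s
Panel 5-6: Δb = 3.9 m, d̄ = (1.25+0.39)/2 = 0.82, v̄ = (0.86+0.45)/2 = 0.655 → q = 3.9×0.82×0.655 = 2.095 m³/s
Q = Σ q = 6.169 m³/s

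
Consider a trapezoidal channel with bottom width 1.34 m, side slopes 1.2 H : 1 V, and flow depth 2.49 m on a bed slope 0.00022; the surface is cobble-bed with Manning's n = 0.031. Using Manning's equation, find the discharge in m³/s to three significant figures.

5.76 m³/s

A = (b + z·y)·y = (1.34 + 1.2×2.49)×2.49 = 10.78 m²
P = b + 2y√(1+z²) = 1.34 + 2×2.49×√(1+1.2²) = 9.119 m
R = A/P = 10.78/9.119 = 1.182 m
Q = (1/n)·A·R^(2/3)·S^(1/2) = (1/0.031) × 10.78 × 1.182^(2/3) × 0.00022^(1/2) = 5.764 m³/s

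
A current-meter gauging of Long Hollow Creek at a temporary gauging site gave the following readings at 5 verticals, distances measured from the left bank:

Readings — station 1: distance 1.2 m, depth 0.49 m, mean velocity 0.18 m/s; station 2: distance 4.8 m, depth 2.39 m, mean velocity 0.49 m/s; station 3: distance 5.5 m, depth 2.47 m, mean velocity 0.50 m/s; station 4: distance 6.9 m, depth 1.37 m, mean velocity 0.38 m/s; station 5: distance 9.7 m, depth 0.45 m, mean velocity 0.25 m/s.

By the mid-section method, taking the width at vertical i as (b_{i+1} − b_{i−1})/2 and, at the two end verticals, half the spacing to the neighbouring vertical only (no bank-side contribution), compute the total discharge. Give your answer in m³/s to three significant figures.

w_1 = (4.8 − 1.2)/2 = 1.8 m; q_1 = 0.18 × 0.49 × 1.8 = 0.1588 m³/s
w_2 = (5.5 − 1.2)/2 = 2.15 m; q_2 = 0.49 × 2.39 × 2.15 = 2.518 m³/s
w_3 = (6.9 − 4.8)/2 = 1.05 m; q_3 = 0.50 × 2.47 × 1.05 = 1.297 m³/s
w_4 = (9.7 − 5.5)/2 = 2.1 m; q_4 = 0.38 × 1.37 × 2.1 = 1.093 m³/s
w_5 = (9.7 − 6.9)/2 = 1.4 m; q_5 = 0.25 × 0.45 × 1.4 = 0.1575 m³/s
Q = Σ qᵢ = 5.224 m³/s

5.22 m³/s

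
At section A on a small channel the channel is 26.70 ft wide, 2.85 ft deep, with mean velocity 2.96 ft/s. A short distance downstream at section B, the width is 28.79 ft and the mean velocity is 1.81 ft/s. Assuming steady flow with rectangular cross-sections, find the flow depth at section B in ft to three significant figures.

Q = A₁V₁ = (26.70×2.85) × 2.96 = 225.2 ft³/s
d₂ = Q/(b₂ V₂) = 225.2/(28.79×1.81) = 4.322 ft

4.32 ft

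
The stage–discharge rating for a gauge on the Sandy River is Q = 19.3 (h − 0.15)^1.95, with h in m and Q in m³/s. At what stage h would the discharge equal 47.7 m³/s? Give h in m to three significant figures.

1.74 m

h − h₀ = (Q/C)^(1/b) = (47.7/19.3)^(1/1.95) = 1.590 m
h = 0.15 + 1.590 = 1.740 m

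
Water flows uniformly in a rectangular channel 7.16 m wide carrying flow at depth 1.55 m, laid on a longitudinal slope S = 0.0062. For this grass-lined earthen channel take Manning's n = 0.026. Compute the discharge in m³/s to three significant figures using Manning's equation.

A = b·y = 7.16 × 1.55 = 11.10 m²
P = b + 2y = 7.16 + 2×1.55 = 10.26 m
R = A/P = 11.10/10.26 = 1.082 m
Q = (1/n)·A·R^(2/3)·S^(1/2) = (1/0.026) × 11.10 × 1.082^(2/3) × 0.0062^(1/2) = 35.42 m³/s

35.4 m³/s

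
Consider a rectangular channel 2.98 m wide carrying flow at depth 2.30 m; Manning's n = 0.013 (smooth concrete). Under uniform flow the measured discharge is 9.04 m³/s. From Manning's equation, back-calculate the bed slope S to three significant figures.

0.000336

A = b·y = 2.98 × 2.30 = 6.854 m²
P = b + 2y = 2.98 + 2×2.30 = 7.580 m
R = A/P = 6.854/7.580 = 0.9042 m
S = (Q·n / (1·A·R^(2/3)))² = (9.04×0.013 / (1×6.854×0.9351))² = 0.0003362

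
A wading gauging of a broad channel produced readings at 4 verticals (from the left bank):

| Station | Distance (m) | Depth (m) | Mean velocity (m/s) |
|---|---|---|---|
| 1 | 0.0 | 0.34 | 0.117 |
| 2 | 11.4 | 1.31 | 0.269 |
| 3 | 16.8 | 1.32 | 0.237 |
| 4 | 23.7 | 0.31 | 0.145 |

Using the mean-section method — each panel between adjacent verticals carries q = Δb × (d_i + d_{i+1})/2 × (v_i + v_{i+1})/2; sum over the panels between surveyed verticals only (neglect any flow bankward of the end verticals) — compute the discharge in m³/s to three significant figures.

Panel 1-2: Δb = 11.4 m, d̄ = (0.34+1.31)/2 = 0.825, v̄ = (0.117+0.269)/2 = 0.193 → q = 11.4×0.825×0.193 = 1.815 m³/s
Panel 2-3: Δb = 5.4 m, d̄ = (1.31+1.32)/2 = 1.315, v̄ = (0.269+0.237)/2 = 0.253 → q = 5.4×1.315×0.253 = 1.797 m³/s
Panel 3-4: Δb = 6.9 m, d̄ = (1.32+0.31)/2 = 0.815, v̄ = (0.237+0.145)/2 = 0.191 → q = 6.9×0.815×0.191 = 1.074 m³/s
Q = Σ q = 4.686 m³/s

4.69 m³/s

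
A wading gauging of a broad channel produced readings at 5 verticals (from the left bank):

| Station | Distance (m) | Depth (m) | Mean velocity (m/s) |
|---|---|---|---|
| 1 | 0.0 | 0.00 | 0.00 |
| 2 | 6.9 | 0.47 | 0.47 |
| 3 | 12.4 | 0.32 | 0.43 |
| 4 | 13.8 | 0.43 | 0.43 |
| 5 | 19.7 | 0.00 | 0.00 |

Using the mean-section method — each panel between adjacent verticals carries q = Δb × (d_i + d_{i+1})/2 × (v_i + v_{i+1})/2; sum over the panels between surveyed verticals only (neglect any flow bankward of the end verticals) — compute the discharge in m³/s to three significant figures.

1.86 m³/s

Panel 1-2: Δb = 6.9 m, d̄ = (0.00+0.47)/2 = 0.235, v̄ = (0.00+0.47)/2 = 0.235 → q = 6.9×0.235×0.235 = 0.3811 m³/s
Panel 2-3: Δb = 5.5 m, d̄ = (0.47+0.32)/2 = 0.395, v̄ = (0.47+0.43)/2 = 0.45 → q = 5.5×0.395×0.45 = 0.9776 m³/s
Panel 3-4: Δb = 1.4 m, d̄ = (0.32+0.43)/2 = 0.375, v̄ = (0.43+0.43)/2 = 0.43 → q = 1.4×0.375×0.43 = 0.2258 m³/s
Panel 4-5: Δb = 5.9 m, d̄ = (0.43+0.00)/2 = 0.215, v̄ = (0.43+0.00)/2 = 0.215 → q = 5.9×0.215×0.215 = 0.2727 m³/s
Q = Σ q = 1.857 m³/s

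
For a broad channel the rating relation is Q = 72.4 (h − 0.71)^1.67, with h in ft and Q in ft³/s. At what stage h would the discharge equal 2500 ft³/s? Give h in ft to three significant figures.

h − h₀ = (Q/C)^(1/b) = (2500/72.4)^(1/1.67) = 8.338 ft
h = 0.71 + 8.338 = 9.048 ft

9.05 ft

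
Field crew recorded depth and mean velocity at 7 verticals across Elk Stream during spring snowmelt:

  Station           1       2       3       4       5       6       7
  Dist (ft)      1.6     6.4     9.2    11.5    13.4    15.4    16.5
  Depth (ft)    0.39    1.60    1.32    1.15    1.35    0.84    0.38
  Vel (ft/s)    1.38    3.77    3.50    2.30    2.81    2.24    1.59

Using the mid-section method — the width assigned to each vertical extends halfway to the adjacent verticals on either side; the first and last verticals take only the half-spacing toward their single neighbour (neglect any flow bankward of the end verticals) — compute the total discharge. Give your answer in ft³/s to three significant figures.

52.2 ft³/s

w_1 = (6.4 − 1.6)/2 = 2.4 ft; q_1 = 1.38 × 0.39 × 2.4 = 1.292 ft³/s
w_2 = (9.2 − 1.6)/2 = 3.8 ft; q_2 = 3.77 × 1.60 × 3.8 = 22.92 ft³/s
w_3 = (11.5 − 6.4)/2 = 2.55 ft; q_3 = 3.50 × 1.32 × 2.55 = 11.78 ft³/s
w_4 = (13.4 − 9.2)/2 = 2.1 ft; q_4 = 2.30 × 1.15 × 2.1 = 5.555 ft³/s
w_5 = (15.4 − 11.5)/2 = 1.95 ft; q_5 = 2.81 × 1.35 × 1.95 = 7.397 ft³/s
w_6 = (16.5 − 13.4)/2 = 1.55 ft; q_6 = 2.24 × 0.84 × 1.55 = 2.916 ft³/s
w_7 = (16.5 − 15.4)/2 = 0.55 ft; q_7 = 1.59 × 0.38 × 0.55 = 0.3323 ft³/s
Q = Σ qᵢ = 52.19 ft³/s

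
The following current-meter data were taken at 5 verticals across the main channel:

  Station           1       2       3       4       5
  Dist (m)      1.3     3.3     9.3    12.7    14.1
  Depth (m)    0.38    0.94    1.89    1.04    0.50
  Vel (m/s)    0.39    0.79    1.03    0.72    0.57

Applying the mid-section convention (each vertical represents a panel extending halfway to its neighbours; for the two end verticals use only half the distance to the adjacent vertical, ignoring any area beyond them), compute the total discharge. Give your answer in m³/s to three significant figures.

w_1 = (3.3 − 1.3)/2 = 1 m; q_1 = 0.39 × 0.38 × 1 = 0.1482 m³/s
w_2 = (9.3 − 1.3)/2 = 4 m; q_2 = 0.79 × 0.94 × 4 = 2.970 m³/s
w_3 = (12.7 − 3.3)/2 = 4.7 m; q_3 = 1.03 × 1.89 × 4.7 = 9.149 m³/s
w_4 = (14.1 − 9.3)/2 = 2.4 m; q_4 = 0.72 × 1.04 × 2.4 = 1.797 m³/s
w_5 = (14.1 − 12.7)/2 = 0.7 m; q_5 = 0.57 × 0.50 × 0.7 = 0.1995 m³/s
Q = Σ qᵢ = 14.26 m³/s

14.3 m³/s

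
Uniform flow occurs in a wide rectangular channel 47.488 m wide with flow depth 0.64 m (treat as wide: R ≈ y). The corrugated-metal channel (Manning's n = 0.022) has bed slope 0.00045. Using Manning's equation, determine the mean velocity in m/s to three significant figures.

0.716 m/s

A = b·y = 47.488 × 0.64 = 30.39 m²
Wide channel: R ≈ y = 0.64 m
Q = (1/n)·A·R^(2/3)·S^(1/2) = (1/0.022) × 30.39 × 0.6400^(2/3) × 0.00045^(1/2) = 21.76 m³/s
V = Q/A = 21.76/30.39 = 0.7161 m/s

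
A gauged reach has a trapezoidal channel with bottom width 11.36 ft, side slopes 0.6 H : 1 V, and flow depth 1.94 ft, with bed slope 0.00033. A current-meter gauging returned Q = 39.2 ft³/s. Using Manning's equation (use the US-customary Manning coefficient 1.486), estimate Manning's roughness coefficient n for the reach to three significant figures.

A = (b + z·y)·y = (11.36 + 0.6×1.94)×1.94 = 24.30 ft²
P = b + 2y√(1+z²) = 11.36 + 2×1.94×√(1+0.6²) = 15.88 ft
R = A/P = 24.30/15.88 = 1.530 ft
n = (1.486/Q)·A·R^(2/3)·S^(1/2) = (1.486/39.2) × 24.30 × 1.328 × 0.01817 = 0.02221

0.0222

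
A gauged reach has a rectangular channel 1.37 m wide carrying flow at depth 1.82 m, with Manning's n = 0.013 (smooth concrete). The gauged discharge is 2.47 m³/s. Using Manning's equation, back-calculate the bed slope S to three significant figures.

0.000420

A = b·y = 1.37 × 1.82 = 2.493 m²
P = b + 2y = 1.37 + 2×1.82 = 5.010 m
R = A/P = 2.493/5.010 = 0.4977 m
S = (Q·n / (1·A·R^(2/3)))² = (2.47×0.013 / (1×2.493×0.6280))² = 0.0004205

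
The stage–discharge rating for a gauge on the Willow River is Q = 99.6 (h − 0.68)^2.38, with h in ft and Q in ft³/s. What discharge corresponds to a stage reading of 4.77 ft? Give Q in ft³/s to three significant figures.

2850 ft³/s

Q = 99.6 × (4.77 − 0.68)^2.38 = 99.6 × 4.09^2.38 = 2846 ft³/s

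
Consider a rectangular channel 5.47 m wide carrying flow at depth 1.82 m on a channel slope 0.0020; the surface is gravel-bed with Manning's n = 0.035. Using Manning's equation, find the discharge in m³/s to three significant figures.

A = b·y = 5.47 × 1.82 = 9.955 m²
P = b + 2y = 5.47 + 2×1.82 = 9.110 m
R = A/P = 9.955/9.110 = 1.093 m
Q = (1/n)·A·R^(2/3)·S^(1/2) = (1/0.035) × 9.955 × 1.093^(2/3) × 0.0020^(1/2) = 13.50 m³/s

13.5 m³/s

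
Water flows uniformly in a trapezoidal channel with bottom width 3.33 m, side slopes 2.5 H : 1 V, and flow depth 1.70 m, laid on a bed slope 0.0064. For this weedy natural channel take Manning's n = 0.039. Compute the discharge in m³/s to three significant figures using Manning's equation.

27.0 m³/s

A = (b + z·y)·y = (3.33 + 2.5×1.70)×1.70 = 12.89 m²
P = b + 2y√(1+z²) = 3.33 + 2×1.70×√(1+2.5²) = 12.48 m
R = A/P = 12.89/12.48 = 1.032 m
Q = (1/n)·A·R^(2/3)·S^(1/2) = (1/0.039) × 12.89 × 1.032^(2/3) × 0.0064^(1/2) = 27.00 m³/s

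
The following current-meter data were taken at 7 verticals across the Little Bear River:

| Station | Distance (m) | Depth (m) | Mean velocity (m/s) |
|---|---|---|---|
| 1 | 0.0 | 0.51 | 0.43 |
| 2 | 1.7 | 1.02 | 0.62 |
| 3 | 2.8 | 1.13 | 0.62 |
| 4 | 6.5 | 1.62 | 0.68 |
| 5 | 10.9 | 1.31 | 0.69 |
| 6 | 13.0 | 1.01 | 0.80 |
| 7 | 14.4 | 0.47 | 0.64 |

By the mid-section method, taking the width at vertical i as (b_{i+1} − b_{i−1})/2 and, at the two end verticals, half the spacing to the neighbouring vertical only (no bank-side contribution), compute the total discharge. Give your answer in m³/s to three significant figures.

11.8 m³/s

w_1 = (1.7 − 0.0)/2 = 0.85 m; q_1 = 0.43 × 0.51 × 0.85 = 0.1864 m³/s
w_2 = (2.8 − 0.0)/2 = 1.4 m; q_2 = 0.62 × 1.02 × 1.4 = 0.8854 m³/s
w_3 = (6.5 − 1.7)/2 = 2.4 m; q_3 = 0.62 × 1.13 × 2.4 = 1.681 m³/s
w_4 = (10.9 − 2.8)/2 = 4.05 m; q_4 = 0.68 × 1.62 × 4.05 = 4.461 m³/s
w_5 = (13.0 − 6.5)/2 = 3.25 m; q_5 = 0.69 × 1.31 × 3.25 = 2.938 m³/s
w_6 = (14.4 − 10.9)/2 = 1.75 m; q_6 = 0.80 × 1.01 × 1.75 = 1.414 m³/s
w_7 = (14.4 − 13.0)/2 = 0.7 m; q_7 = 0.64 × 0.47 × 0.7 = 0.2106 m³/s
Q = Σ qᵢ = 11.78 m³/s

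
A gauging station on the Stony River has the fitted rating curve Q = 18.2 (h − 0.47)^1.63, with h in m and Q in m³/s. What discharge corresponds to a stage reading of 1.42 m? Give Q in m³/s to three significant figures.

Q = 18.2 × (1.42 − 0.47)^1.63 = 18.2 × 0.95^1.63 = 16.74 m³/s

16.7 m³/s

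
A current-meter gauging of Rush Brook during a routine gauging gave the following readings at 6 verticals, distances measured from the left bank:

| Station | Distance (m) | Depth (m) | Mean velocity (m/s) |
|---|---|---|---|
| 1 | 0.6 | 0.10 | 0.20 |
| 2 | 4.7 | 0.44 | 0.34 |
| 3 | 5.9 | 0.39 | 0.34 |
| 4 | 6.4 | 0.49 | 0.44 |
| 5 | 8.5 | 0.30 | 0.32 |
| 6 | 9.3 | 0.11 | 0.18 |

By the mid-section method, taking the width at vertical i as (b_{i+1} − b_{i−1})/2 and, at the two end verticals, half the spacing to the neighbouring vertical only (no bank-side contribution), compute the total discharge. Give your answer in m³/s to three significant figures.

w_1 = (4.7 − 0.6)/2 = 2.05 m; q_1 = 0.20 × 0.10 × 2.05 = 0.04100 m³/s
w_2 = (5.9 − 0.6)/2 = 2.65 m; q_2 = 0.34 × 0.44 × 2.65 = 0.3964 m³/s
w_3 = (6.4 − 4.7)/2 = 0.85 m; q_3 = 0.34 × 0.39 × 0.85 = 0.1127 m³/s
w_4 = (8.5 − 5.9)/2 = 1.3 m; q_4 = 0.44 × 0.49 × 1.3 = 0.2803 m³/s
w_5 = (9.3 − 6.4)/2 = 1.45 m; q_5 = 0.32 × 0.30 × 1.45 = 0.1392 m³/s
w_6 = (9.3 − 8.5)/2 = 0.4 m; q_6 = 0.18 × 0.11 × 0.4 = 0.007920 m³/s
Q = Σ qᵢ = 0.9776 m³/s

0.978 m³/s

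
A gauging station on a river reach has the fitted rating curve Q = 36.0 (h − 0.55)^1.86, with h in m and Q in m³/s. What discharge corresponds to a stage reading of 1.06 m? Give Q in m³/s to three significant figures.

Q = 36.0 × (1.06 − 0.55)^1.86 = 36.0 × 0.51^1.86 = 10.29 m³/s

10.3 m³/s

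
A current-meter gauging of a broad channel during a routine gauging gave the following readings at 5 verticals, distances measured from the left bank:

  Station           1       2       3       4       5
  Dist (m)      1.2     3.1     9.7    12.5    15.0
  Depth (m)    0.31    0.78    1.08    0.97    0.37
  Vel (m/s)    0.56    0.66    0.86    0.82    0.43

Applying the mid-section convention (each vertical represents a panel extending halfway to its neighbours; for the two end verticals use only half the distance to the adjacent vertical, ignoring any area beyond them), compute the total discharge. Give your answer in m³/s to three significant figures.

9.02 m³/s

w_1 = (3.1 − 1.2)/2 = 0.95 m; q_1 = 0.56 × 0.31 × 0.95 = 0.1649 m³/s
w_2 = (9.7 − 1.2)/2 = 4.25 m; q_2 = 0.66 × 0.78 × 4.25 = 2.188 m³/s
w_3 = (12.5 − 3.1)/2 = 4.7 m; q_3 = 0.86 × 1.08 × 4.7 = 4.365 m³/s
w_4 = (15.0 − 9.7)/2 = 2.65 m; q_4 = 0.82 × 0.97 × 2.65 = 2.108 m³/s
w_5 = (15.0 − 12.5)/2 = 1.25 m; q_5 = 0.43 × 0.37 × 1.25 = 0.1989 m³/s
Q = Σ qᵢ = 9.025 m³/s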